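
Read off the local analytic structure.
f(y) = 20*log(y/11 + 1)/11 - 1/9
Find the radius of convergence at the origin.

Branch term (20/11)*log(1 - y/(-11)): its argument vanishes at y = -11, a logarithmic branch point, modulus 11.
The radius of convergence is the smallest modulus among the singular points: 11.

The radius of convergence is 11.


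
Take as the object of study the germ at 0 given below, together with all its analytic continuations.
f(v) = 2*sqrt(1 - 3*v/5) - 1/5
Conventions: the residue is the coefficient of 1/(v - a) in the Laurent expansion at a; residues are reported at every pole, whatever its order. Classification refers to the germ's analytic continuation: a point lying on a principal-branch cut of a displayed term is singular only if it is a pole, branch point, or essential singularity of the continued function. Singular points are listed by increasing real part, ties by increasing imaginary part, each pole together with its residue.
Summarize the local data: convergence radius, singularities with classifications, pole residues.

Branch term (2)*sqrt(1 - v/(5/3)): its argument vanishes at v = 5/3, a square-root branch point, modulus 5/3.
The radius of convergence is the smallest modulus among the singular points: 5/3.

Radius of convergence at 0: 5/3.
At 5/3: an algebraic (square-root) branch point.


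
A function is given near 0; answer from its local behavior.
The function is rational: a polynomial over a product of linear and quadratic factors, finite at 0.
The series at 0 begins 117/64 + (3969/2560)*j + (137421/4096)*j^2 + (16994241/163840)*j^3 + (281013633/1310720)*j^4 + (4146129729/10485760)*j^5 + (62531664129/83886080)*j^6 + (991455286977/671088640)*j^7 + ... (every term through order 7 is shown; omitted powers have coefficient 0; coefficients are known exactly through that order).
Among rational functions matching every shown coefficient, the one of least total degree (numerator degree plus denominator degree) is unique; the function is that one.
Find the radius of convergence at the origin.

No rational of total degree below 5 reproduces all 8 coefficients; solving the [2/3] Pade equations on them gives f(j) = (-31*j**2/2 + 37*j/20 - 13/16)/((j - 1/2)*(j**2 - j + 8/9)), whose expansion matches every shown term.
Denominator factor (j - 1/2): pole of order 1 at 1/2, modulus 1/2.
Denominator factor (j**2 - j + 8/9): discriminant -23/9, complex-conjugate roots (1/2) + ((1/6)*sqrt(23))*i and (1/2) - ((1/6)*sqrt(23))*i; poles of order 1, moduli (2/3)*sqrt(2) and (2/3)*sqrt(2).
The radius of convergence is the smallest modulus among the singular points: 1/2.

The radius of convergence is 1/2.


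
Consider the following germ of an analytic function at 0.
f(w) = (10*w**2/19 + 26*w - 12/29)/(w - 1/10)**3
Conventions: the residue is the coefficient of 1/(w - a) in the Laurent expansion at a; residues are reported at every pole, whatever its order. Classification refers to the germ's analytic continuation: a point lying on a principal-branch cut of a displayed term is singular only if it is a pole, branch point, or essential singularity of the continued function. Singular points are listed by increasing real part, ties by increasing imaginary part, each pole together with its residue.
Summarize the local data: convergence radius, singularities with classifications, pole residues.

Denominator factor (w - 1/10)^3: pole of order 3 at 1/10, modulus 1/10.
The radius of convergence is the smallest modulus among the singular points: 1/10.
At the order-3 pole 1/10 set g(w) = (w - (1/10))^3*f(w) = 10*w**2/19 + 26*w - 12/29.
Order-3 pole: residue = g''(a)/2; g''(1/10) = 20/19, so the residue is 10/19.

Radius of convergence at 0: 1/10.
At 1/10: a pole of order 3; residue 10/19.


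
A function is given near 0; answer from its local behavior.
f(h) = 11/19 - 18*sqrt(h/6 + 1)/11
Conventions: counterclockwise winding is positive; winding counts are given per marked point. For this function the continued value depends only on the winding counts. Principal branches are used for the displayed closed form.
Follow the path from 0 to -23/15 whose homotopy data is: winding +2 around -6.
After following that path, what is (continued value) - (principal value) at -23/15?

The rational part is single-valued and drops out of the difference; each branch term changes only by its own monodromy.
(-18/11)*sqrt(1 - h/(-6)): winding +2 is even, the square root returns to the same sheet, contribution 0.
Summing the contributions at h = -23/15 gives 0.

Continued minus principal equals 0.


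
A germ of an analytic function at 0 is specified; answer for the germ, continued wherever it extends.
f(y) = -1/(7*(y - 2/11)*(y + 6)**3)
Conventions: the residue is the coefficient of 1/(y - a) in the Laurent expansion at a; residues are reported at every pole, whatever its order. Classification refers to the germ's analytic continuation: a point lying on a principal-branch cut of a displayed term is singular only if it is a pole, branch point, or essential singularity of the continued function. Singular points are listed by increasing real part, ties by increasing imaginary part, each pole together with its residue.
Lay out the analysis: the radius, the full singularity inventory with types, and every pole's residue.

Denominator factor (y + 6)^3: pole of order 3 at -6, modulus 6.
Denominator factor (y - 2/11): pole of order 1 at 2/11, modulus 2/11.
The radius of convergence is the smallest modulus among the singular points: 2/11.
At the order-3 pole -6 set g(y) = (y - (-6))^3*f(y) = -1/(7*(y - 2/11)).
Order-3 pole: residue = g''(a)/2; g''(-6) = 1331/1100512, so the residue is 1331/2201024.
At the order-1 pole 2/11 set g(y) = (y - (2/11))*f(y) = -1/(7*(y + 6)**3).
Simple pole: residue = g(a) at a = 2/11, which is -1331/2201024.
List the singular points by increasing real part (a conjugate pair: the negative imaginary part first).

Radius of convergence at 0: 2/11.
At -6: a pole of order 3; residue 1331/2201024.
At 2/11: a pole of order 1; residue -1331/2201024.


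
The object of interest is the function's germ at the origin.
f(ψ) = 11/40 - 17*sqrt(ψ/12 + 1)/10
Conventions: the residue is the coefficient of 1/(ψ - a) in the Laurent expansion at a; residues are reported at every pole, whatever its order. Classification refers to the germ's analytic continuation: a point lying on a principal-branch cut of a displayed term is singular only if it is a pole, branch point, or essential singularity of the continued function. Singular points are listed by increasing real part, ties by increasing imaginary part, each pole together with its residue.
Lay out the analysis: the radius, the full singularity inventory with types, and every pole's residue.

Radius of convergence at 0: 12.
At -12: an algebraic (square-root) branch point.

Branch term (-17/10)*sqrt(1 - ψ/(-12)): its argument vanishes at ψ = -12, a square-root branch point, modulus 12.
The radius of convergence is the smallest modulus among the singular points: 12.


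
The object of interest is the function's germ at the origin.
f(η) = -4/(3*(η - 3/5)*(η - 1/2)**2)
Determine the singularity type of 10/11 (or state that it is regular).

The point is a regular point.

Denominator factors: η - 1/2 = 9/22 at η = 10/11; η - 3/5 = 17/55 at η = 10/11 — none vanishes.
So the germ continues analytically to 10/11.


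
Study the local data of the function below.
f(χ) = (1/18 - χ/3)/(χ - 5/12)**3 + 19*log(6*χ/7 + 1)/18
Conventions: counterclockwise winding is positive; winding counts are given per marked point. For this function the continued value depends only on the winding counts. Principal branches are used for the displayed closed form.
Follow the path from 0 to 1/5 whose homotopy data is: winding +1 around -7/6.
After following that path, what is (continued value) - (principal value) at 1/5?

Continued minus principal equals (19/9)*pi*i.

The rational part is single-valued and drops out of the difference; each branch term changes only by its own monodromy.
(19/18)*log(1 - χ/(-7/6)): each positive loop around -7/6 adds 2*pi*i to the log, so winding +1 contributes (19/18)*(1)*2*pi*i = (19/9)*pi*i.
Summing the contributions at χ = 1/5 gives (19/9)*pi*i.


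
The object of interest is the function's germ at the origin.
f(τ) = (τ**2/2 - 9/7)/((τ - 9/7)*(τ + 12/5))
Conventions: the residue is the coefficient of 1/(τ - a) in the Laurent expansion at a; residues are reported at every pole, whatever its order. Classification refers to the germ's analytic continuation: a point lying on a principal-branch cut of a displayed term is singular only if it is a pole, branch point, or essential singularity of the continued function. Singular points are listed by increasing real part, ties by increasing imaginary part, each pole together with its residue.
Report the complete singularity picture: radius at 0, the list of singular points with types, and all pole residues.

Radius of convergence at 0: 9/7.
At -12/5: a pole of order 1; residue -93/215.
At 9/7: a pole of order 1; residue -75/602.

Denominator factor (τ + 12/5): pole of order 1 at -12/5, modulus 12/5.
Denominator factor (τ - 9/7): pole of order 1 at 9/7, modulus 9/7.
The radius of convergence is the smallest modulus among the singular points: 9/7.
At the order-1 pole -12/5 set g(τ) = (τ - (-12/5))*f(τ) = (τ**2/2 - 9/7)/(τ - 9/7).
Simple pole: residue = g(a) at a = -12/5, which is -93/215.
At the order-1 pole 9/7 set g(τ) = (τ - (9/7))*f(τ) = (τ**2/2 - 9/7)/(τ + 12/5).
Simple pole: residue = g(a) at a = 9/7, which is -75/602.
List the singular points by increasing real part (a conjugate pair: the negative imaginary part first).


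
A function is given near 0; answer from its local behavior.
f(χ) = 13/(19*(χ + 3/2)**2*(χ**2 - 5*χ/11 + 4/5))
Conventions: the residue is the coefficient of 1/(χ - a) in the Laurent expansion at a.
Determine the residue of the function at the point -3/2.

The residue is 114400/674041.

At the order-2 pole -3/2 set g(χ) = (χ - (-3/2))^2*f(χ) = 13/(19*(χ**2 - 5*χ/11 + 4/5)).
Order-2 pole: residue = g'(a); g'(-3/2) = 114400/674041, so the residue is 114400/674041.


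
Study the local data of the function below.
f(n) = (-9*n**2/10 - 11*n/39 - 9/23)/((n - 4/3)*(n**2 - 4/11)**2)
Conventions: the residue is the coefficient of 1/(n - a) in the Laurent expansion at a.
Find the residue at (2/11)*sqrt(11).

The residue is 34687917/58604000 + (500973/3662750)*sqrt(11).


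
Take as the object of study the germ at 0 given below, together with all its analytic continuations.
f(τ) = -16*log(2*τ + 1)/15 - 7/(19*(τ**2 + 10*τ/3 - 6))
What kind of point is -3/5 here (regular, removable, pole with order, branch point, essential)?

Denominator factors: τ**2 + 10*τ/3 - 6 = -191/25 at τ = -3/5 — none vanishes.
Branch term log(1 - τ/(-1/2)): argument at -3/5 is -1/5, nonzero, so -3/5 is not its branch point (a point on a principal cut is still regular for the continued germ).
So the germ continues analytically to -3/5.

The point is a regular point.


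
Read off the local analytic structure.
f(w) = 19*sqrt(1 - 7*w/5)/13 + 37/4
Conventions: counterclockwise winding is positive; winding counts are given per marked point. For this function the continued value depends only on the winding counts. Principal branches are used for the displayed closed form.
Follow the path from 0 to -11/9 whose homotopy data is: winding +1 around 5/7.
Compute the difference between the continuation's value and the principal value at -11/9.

Continued minus principal equals -(38/195)*sqrt(610).

The rational part is single-valued and drops out of the difference; each branch term changes only by its own monodromy.
(19/13)*sqrt(1 - w/(5/7)): winding +1 is odd, the square root flips sign, contributing -2*(19/13)*sqrt(1 - (-11/9)/(5/7)) = -2*(19/13)*sqrt(122/45) = -(38/195)*sqrt(610).
Summing the contributions at w = -11/9 gives -(38/195)*sqrt(610).


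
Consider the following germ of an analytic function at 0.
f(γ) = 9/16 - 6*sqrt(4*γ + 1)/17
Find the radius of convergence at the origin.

Branch term (-6/17)*sqrt(1 - γ/(-1/4)): its argument vanishes at γ = -1/4, a square-root branch point, modulus 1/4.
The radius of convergence is the smallest modulus among the singular points: 1/4.

The radius of convergence is 1/4.


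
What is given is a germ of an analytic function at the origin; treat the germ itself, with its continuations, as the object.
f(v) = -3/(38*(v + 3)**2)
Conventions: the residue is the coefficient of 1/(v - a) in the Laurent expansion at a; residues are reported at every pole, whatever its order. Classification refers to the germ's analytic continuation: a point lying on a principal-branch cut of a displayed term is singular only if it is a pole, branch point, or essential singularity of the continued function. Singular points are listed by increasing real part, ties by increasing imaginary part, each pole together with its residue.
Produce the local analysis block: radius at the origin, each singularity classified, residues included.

Radius of convergence at 0: 3.
At -3: a pole of order 2; residue 0.

Denominator factor (v + 3)^2: pole of order 2 at -3, modulus 3.
The radius of convergence is the smallest modulus among the singular points: 3.
At the order-2 pole -3 set g(v) = (v - (-3))^2*f(v) = -3/38.
Order-2 pole: residue = g'(a); g'(-3) = 0, so the residue is 0.


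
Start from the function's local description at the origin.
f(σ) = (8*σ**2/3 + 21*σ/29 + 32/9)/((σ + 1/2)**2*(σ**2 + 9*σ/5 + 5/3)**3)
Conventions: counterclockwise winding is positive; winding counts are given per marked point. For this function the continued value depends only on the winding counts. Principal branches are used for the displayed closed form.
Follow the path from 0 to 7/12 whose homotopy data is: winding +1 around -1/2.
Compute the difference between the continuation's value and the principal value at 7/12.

Continued minus principal equals 0.

The function is rational, hence single-valued: continuing it around any pole returns the same value, so the difference is 0.


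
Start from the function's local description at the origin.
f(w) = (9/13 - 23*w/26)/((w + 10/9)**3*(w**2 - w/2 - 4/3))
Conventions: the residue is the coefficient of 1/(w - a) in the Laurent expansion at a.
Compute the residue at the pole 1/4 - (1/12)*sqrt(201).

The factor w**2 - w/2 - 4/3 splits as (w - a)(w - a') with a = 1/4 - (1/12)*sqrt(201), a' = 1/4 + (1/12)*sqrt(201). At the order-1 pole a set g(w) = (w - a)*f(w) = [(9/13 - 23*w/26)/(w + 10/9)**3] / (w - a').
Simple pole: residue = g(a) at a = 1/4 - (1/12)*sqrt(201), which is -291519081/5267912 - (1377297513/352950104)*sqrt(201).

The residue is -291519081/5267912 - (1377297513/352950104)*sqrt(201).


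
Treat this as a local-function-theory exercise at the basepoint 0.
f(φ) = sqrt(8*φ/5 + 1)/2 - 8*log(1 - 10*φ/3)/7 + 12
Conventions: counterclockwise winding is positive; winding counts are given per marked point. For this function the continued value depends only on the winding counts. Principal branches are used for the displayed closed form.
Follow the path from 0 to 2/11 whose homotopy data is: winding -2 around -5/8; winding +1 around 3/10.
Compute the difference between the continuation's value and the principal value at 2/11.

Continued minus principal equals -(16/7)*pi*i.

The rational part is single-valued and drops out of the difference; each branch term changes only by its own monodromy.
(1/2)*sqrt(1 - φ/(-5/8)): winding -2 is even, the square root returns to the same sheet, contribution 0.
(-8/7)*log(1 - φ/(3/10)): each positive loop around 3/10 adds 2*pi*i to the log, so winding +1 contributes (-8/7)*(1)*2*pi*i = -(16/7)*pi*i.
Summing the contributions at φ = 2/11 gives -(16/7)*pi*i.


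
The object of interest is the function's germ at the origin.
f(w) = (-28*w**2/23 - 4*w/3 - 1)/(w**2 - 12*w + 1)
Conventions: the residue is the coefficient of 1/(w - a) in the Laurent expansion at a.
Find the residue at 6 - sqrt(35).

The factor w**2 - 12*w + 1 splits as (w - a)(w - a') with a = 6 - sqrt(35), a' = 6 + sqrt(35). At the order-1 pole a set g(w) = (w - a)*f(w) = [-28*w**2/23 - 4*w/3 - 1] / (w - a').
Simple pole: residue = g(a) at a = 6 - sqrt(35), which is -550/69 + (439/322)*sqrt(35).

The residue is -550/69 + (439/322)*sqrt(35).


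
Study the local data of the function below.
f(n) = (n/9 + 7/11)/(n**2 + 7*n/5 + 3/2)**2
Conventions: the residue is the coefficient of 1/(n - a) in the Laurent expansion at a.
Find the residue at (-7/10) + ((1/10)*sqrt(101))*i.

The residue is -((13825/1009899)*sqrt(101))*i.

The factor n**2 + 7*n/5 + 3/2 splits as (n - a)(n - a') with a = (-7/10) + ((1/10)*sqrt(101))*i, a' = (-7/10) - ((1/10)*sqrt(101))*i. At the order-2 pole a set g(n) = (n - a)^2*f(n) = [n/9 + 7/11] / (n - a')^2.
Order-2 pole: residue = g'(a); g'((-7/10) + ((1/10)*sqrt(101))*i) = -((13825/1009899)*sqrt(101))*i, so the residue is -((13825/1009899)*sqrt(101))*i.


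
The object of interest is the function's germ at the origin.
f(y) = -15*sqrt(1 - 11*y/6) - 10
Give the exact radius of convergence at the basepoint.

The radius of convergence is 6/11.

Branch term (-15)*sqrt(1 - y/(6/11)): its argument vanishes at y = 6/11, a square-root branch point, modulus 6/11.
The radius of convergence is the smallest modulus among the singular points: 6/11.


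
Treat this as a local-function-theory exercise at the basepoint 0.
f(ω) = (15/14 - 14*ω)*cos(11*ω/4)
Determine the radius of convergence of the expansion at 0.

The factor cos(11*ω/4) is entire and contributes no finite singular point.
The polynomial part has no poles.
No finite singular points: the Taylor series at 0 converges everywhere.

The radius of convergence is infinite.


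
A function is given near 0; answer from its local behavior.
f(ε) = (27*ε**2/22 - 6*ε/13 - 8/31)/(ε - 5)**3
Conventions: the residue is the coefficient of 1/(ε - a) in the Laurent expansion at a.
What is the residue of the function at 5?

The residue is 27/22.

At the order-3 pole 5 set g(ε) = (ε - (5))^3*f(ε) = 27*ε**2/22 - 6*ε/13 - 8/31.
Order-3 pole: residue = g''(a)/2; g''(5) = 27/11, so the residue is 27/22.


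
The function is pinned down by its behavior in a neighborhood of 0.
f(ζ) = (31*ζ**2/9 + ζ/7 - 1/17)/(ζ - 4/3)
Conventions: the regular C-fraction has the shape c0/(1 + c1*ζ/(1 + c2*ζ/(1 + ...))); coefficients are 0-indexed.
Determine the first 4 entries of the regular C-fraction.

Taylor coefficients (expand at 0): a_0 = 3/68, a_1 = -141/1904, a_2 = -60293/22848, a_3 = -60293/30464.
c0 = a_0 = 3/68. Peel one level at a time: if S = 1 + c*ζ/S' with S'(0) = 1, then c is the ζ-coefficient of S and S' = c*ζ/(S - 1).
S_1 = c0/f = 1 + (47/28)*ζ + (110483/1764)*ζ^2 + ...; c1 = 47/28.
S_2 = c1*ζ/(S_1 - 1) = 1 + (-110483/2961)*ζ + (222420877/178929)*ζ^2 + ...; c2 = -110483/2961.
S_3 = c2*ζ/(S_2 - 1) = 1 + (91585067/2749077)*ζ + ...; c3 = 91585067/2749077.

The regular C-fraction coefficients are [3/68, 47/28, -110483/2961, 91585067/2749077].


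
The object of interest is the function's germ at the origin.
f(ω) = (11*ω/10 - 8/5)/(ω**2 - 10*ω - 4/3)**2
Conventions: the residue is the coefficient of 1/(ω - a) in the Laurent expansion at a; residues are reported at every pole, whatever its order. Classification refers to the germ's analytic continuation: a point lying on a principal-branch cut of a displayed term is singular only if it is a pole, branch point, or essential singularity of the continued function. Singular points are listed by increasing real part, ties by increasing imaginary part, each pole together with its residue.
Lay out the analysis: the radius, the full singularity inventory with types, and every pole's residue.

Denominator factor (ω**2 - 10*ω - 4/3)^2: discriminant 316/3, real irrational roots 5 + (1/3)*sqrt(237) and 5 - (1/3)*sqrt(237); poles of order 2, moduli 5 + (1/3)*sqrt(237) and -5 + (1/3)*sqrt(237).
The radius of convergence is the smallest modulus among the singular points: -5 + (1/3)*sqrt(237).
The factor ω**2 - 10*ω - 4/3 splits as (ω - a)(ω - a') with a = 5 - (1/3)*sqrt(237), a' = 5 + (1/3)*sqrt(237). At the order-2 pole a set g(ω) = (ω - a)^2*f(ω) = [11*ω/10 - 8/5] / (ω - a')^2.
Order-2 pole: residue = g'(a); g'(5 - (1/3)*sqrt(237)) = (117/249640)*sqrt(237), so the residue is (117/249640)*sqrt(237).
The factor ω**2 - 10*ω - 4/3 splits as (ω - a)(ω - a') with a = 5 + (1/3)*sqrt(237), a' = 5 - (1/3)*sqrt(237). At the order-2 pole a set g(ω) = (ω - a)^2*f(ω) = [11*ω/10 - 8/5] / (ω - a')^2.
Order-2 pole: residue = g'(a); g'(5 + (1/3)*sqrt(237)) = -(117/249640)*sqrt(237), so the residue is -(117/249640)*sqrt(237).
List the singular points by increasing real part (a conjugate pair: the negative imaginary part first).

Radius of convergence at 0: -5 + (1/3)*sqrt(237).
At 5 - (1/3)*sqrt(237): a pole of order 2; residue (117/249640)*sqrt(237).
At 5 + (1/3)*sqrt(237): a pole of order 2; residue -(117/249640)*sqrt(237).


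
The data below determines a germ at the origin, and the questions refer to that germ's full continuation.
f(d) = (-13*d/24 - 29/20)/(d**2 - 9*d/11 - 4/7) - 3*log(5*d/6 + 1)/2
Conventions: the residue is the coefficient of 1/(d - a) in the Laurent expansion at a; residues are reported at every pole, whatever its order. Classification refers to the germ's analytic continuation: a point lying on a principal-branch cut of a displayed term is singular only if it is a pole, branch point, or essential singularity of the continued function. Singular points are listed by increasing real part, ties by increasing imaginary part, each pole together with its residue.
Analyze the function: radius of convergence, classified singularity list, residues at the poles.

Denominator factor (d**2 - 9*d/11 - 4/7): discriminant 2503/847, real irrational roots 9/22 + (1/154)*sqrt(17521) and 9/22 - (1/154)*sqrt(17521); poles of order 1, moduli 9/22 + (1/154)*sqrt(17521) and -9/22 + (1/154)*sqrt(17521).
Branch term (-3/2)*log(1 - d/(-6/5)): its argument vanishes at d = -6/5, a logarithmic branch point, modulus 6/5.
The radius of convergence is the smallest modulus among the singular points: -9/22 + (1/154)*sqrt(17521).
The branch term is analytic at 9/22 - (1/154)*sqrt(17521) and contributes nothing to the residue; only the rational part matters.
The factor d**2 - 9*d/11 - 4/7 splits as (d - a)(d - a') with a = 9/22 - (1/154)*sqrt(17521), a' = 9/22 + (1/154)*sqrt(17521). At the order-1 pole a set g(d) = (d - a)*(rational part) = [-13*d/24 - 29/20] / (d - a').
Simple pole: residue = g(a) at a = 9/22 - (1/154)*sqrt(17521), which is -13/48 + (1471/200240)*sqrt(17521).
The branch term is analytic at 9/22 + (1/154)*sqrt(17521) and contributes nothing to the residue; only the rational part matters.
The factor d**2 - 9*d/11 - 4/7 splits as (d - a)(d - a') with a = 9/22 + (1/154)*sqrt(17521), a' = 9/22 - (1/154)*sqrt(17521). At the order-1 pole a set g(d) = (d - a)*(rational part) = [-13*d/24 - 29/20] / (d - a').
Simple pole: residue = g(a) at a = 9/22 + (1/154)*sqrt(17521), which is -13/48 - (1471/200240)*sqrt(17521).
List the singular points by increasing real part (a conjugate pair: the negative imaginary part first).

Radius of convergence at 0: -9/22 + (1/154)*sqrt(17521).
At -6/5: a logarithmic branch point.
At 9/22 - (1/154)*sqrt(17521): a pole of order 1; residue -13/48 + (1471/200240)*sqrt(17521).
At 9/22 + (1/154)*sqrt(17521): a pole of order 1; residue -13/48 - (1471/200240)*sqrt(17521).


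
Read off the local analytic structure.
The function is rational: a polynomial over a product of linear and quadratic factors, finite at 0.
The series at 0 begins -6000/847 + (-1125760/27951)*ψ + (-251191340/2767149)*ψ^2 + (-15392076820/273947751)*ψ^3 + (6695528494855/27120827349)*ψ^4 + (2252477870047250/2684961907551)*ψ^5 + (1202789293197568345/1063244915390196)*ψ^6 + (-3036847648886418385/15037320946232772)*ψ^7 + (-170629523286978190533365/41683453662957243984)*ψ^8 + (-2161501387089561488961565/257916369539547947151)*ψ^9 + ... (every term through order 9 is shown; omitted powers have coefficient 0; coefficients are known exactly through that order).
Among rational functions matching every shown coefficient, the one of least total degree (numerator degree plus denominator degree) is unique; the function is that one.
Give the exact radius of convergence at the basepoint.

The radius of convergence is (1/5)*sqrt(10).

No rational of total degree below 8 reproduces all 10 coefficients; solving the [2/6] Pade equations on them gives f(ψ) = (39*ψ**2/7 - 11*ψ/15 - 15/7)/((ψ - 11/8)**2*(ψ**2 - 7*ψ/9 + 2/5)**2), whose expansion matches every shown term.
Denominator factor (ψ**2 - 7*ψ/9 + 2/5)^2: discriminant -403/405, complex-conjugate roots (7/18) + ((1/90)*sqrt(2015))*i and (7/18) - ((1/90)*sqrt(2015))*i; poles of order 2, moduli (1/5)*sqrt(10) and (1/5)*sqrt(10).
Denominator factor (ψ - 11/8)^2: pole of order 2 at 11/8, modulus 11/8.
The radius of convergence is the smallest modulus among the singular points: (1/5)*sqrt(10).


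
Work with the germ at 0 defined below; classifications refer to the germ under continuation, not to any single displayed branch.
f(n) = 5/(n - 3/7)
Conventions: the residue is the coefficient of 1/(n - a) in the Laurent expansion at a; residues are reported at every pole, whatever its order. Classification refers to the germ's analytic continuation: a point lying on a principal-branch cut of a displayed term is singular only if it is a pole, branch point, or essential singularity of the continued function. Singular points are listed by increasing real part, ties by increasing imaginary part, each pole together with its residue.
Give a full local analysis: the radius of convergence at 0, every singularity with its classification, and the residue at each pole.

Denominator factor (n - 3/7): pole of order 1 at 3/7, modulus 3/7.
The radius of convergence is the smallest modulus among the singular points: 3/7.
At the order-1 pole 3/7 set g(n) = (n - (3/7))*f(n) = 5.
Simple pole: residue = g(a) at a = 3/7, which is 5.

Radius of convergence at 0: 3/7.
At 3/7: a pole of order 1; residue 5.


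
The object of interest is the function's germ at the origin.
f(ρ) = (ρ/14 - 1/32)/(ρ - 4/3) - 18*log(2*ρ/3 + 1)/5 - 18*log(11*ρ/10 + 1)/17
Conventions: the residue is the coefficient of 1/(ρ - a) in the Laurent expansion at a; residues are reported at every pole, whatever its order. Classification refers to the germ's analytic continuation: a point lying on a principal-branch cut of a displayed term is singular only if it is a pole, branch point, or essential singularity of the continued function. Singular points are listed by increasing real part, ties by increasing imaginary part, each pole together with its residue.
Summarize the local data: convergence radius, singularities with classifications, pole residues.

Denominator factor (ρ - 4/3): pole of order 1 at 4/3, modulus 4/3.
Branch term (-18/17)*log(1 - ρ/(-10/11)): its argument vanishes at ρ = -10/11, a logarithmic branch point, modulus 10/11.
Branch term (-18/5)*log(1 - ρ/(-3/2)): its argument vanishes at ρ = -3/2, a logarithmic branch point, modulus 3/2.
The radius of convergence is the smallest modulus among the singular points: 10/11.
The branch terms are analytic at 4/3 and contribute nothing to the residue; only the rational part matters.
At the order-1 pole 4/3 set g(ρ) = (ρ - (4/3))*(rational part) = ρ/14 - 1/32.
Simple pole: residue = g(a) at a = 4/3, which is 43/672.
List the singular points by increasing real part (a conjugate pair: the negative imaginary part first).

Radius of convergence at 0: 10/11.
At -3/2: a logarithmic branch point.
At -10/11: a logarithmic branch point.
At 4/3: a pole of order 1; residue 43/672.


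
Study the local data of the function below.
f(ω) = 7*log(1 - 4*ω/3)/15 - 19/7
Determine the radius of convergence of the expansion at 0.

The radius of convergence is 3/4.

Branch term (7/15)*log(1 - ω/(3/4)): its argument vanishes at ω = 3/4, a logarithmic branch point, modulus 3/4.
The radius of convergence is the smallest modulus among the singular points: 3/4.


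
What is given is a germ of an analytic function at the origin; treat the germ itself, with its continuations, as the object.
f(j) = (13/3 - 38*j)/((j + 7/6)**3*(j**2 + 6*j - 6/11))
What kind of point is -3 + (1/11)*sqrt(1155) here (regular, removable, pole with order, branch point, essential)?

The point is a pole of order 1.

The denominator factor j**2 + 6*j - 6/11 vanishes at -3 + (1/11)*sqrt(1155) and appears to the power 1; the numerator there equals 355/3 - (38/11)*sqrt(1155), nonzero, and no other factor vanishes.
Hence a pole whose order is the multiplicity, 1.


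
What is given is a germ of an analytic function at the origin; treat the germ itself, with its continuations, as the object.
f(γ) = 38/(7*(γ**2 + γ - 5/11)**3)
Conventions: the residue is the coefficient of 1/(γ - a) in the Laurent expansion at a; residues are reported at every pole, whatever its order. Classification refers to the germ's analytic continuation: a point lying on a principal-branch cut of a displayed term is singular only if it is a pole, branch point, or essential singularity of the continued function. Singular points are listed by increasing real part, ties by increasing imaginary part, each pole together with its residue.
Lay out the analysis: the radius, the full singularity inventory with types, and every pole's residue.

Radius of convergence at 0: -1/2 + (1/22)*sqrt(341).
At -1/2 - (1/22)*sqrt(341): a pole of order 3; residue -(27588/208537)*sqrt(341).
At -1/2 + (1/22)*sqrt(341): a pole of order 3; residue (27588/208537)*sqrt(341).

Denominator factor (γ**2 + γ - 5/11)^3: discriminant 31/11, real irrational roots -1/2 + (1/22)*sqrt(341) and -1/2 - (1/22)*sqrt(341); poles of order 3, moduli -1/2 + (1/22)*sqrt(341) and 1/2 + (1/22)*sqrt(341).
The radius of convergence is the smallest modulus among the singular points: -1/2 + (1/22)*sqrt(341).
The factor γ**2 + γ - 5/11 splits as (γ - a)(γ - a') with a = -1/2 - (1/22)*sqrt(341), a' = -1/2 + (1/22)*sqrt(341). At the order-3 pole a set g(γ) = (γ - a)^3*f(γ) = [38/7] / (γ - a')^3.
Order-3 pole: residue = g''(a)/2; g''(-1/2 - (1/22)*sqrt(341)) = -(55176/208537)*sqrt(341), so the residue is -(27588/208537)*sqrt(341).
The factor γ**2 + γ - 5/11 splits as (γ - a)(γ - a') with a = -1/2 + (1/22)*sqrt(341), a' = -1/2 - (1/22)*sqrt(341). At the order-3 pole a set g(γ) = (γ - a)^3*f(γ) = [38/7] / (γ - a')^3.
Order-3 pole: residue = g''(a)/2; g''(-1/2 + (1/22)*sqrt(341)) = (55176/208537)*sqrt(341), so the residue is (27588/208537)*sqrt(341).
List the singular points by increasing real part (a conjugate pair: the negative imaginary part first).


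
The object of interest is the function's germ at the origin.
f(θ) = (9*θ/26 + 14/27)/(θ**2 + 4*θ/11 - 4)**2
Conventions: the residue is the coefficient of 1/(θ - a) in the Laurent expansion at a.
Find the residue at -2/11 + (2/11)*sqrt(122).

The residue is -(212839/167177088)*sqrt(122).

The factor θ**2 + 4*θ/11 - 4 splits as (θ - a)(θ - a') with a = -2/11 + (2/11)*sqrt(122), a' = -2/11 - (2/11)*sqrt(122). At the order-2 pole a set g(θ) = (θ - a)^2*f(θ) = [9*θ/26 + 14/27] / (θ - a')^2.
Order-2 pole: residue = g'(a); g'(-2/11 + (2/11)*sqrt(122)) = -(212839/167177088)*sqrt(122), so the residue is -(212839/167177088)*sqrt(122).


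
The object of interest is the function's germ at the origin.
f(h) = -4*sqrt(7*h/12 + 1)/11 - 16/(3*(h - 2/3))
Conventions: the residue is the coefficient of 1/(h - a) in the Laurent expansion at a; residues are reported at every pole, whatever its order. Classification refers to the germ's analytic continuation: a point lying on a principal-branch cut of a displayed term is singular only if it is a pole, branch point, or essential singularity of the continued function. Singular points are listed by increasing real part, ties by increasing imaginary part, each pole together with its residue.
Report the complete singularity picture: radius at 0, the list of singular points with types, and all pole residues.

Denominator factor (h - 2/3): pole of order 1 at 2/3, modulus 2/3.
Branch term (-4/11)*sqrt(1 - h/(-12/7)): its argument vanishes at h = -12/7, a square-root branch point, modulus 12/7.
The radius of convergence is the smallest modulus among the singular points: 2/3.
The branch term is analytic at 2/3 and contributes nothing to the residue; only the rational part matters.
At the order-1 pole 2/3 set g(h) = (h - (2/3))*(rational part) = -16/3.
Simple pole: residue = g(a) at a = 2/3, which is -16/3.
List the singular points by increasing real part (a conjugate pair: the negative imaginary part first).

Radius of convergence at 0: 2/3.
At -12/7: an algebraic (square-root) branch point.
At 2/3: a pole of order 1; residue -16/3.


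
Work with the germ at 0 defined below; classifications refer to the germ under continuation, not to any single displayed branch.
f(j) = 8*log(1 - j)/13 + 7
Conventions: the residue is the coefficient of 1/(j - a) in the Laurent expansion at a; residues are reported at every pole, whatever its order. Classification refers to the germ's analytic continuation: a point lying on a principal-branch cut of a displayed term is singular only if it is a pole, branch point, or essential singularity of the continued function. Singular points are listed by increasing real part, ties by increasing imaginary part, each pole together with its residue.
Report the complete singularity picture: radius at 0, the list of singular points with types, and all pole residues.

Radius of convergence at 0: 1.
At 1: a logarithmic branch point.

Branch term (8/13)*log(1 - j/(1)): its argument vanishes at j = 1, a logarithmic branch point, modulus 1.
The radius of convergence is the smallest modulus among the singular points: 1.


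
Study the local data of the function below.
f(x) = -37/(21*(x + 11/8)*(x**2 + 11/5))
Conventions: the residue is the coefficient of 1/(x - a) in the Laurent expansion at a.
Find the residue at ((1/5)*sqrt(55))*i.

The factor x**2 + 11/5 splits as (x - a)(x - a') with a = ((1/5)*sqrt(55))*i, a' = -((1/5)*sqrt(55))*i. At the order-1 pole a set g(x) = (x - a)*f(x) = [-37/(21*(x + 11/8))] / (x - a').
Simple pole: residue = g(a) at a = ((1/5)*sqrt(55))*i, which is (5920/27489) + ((740/27489)*sqrt(55))*i.

The residue is (5920/27489) + ((740/27489)*sqrt(55))*i.


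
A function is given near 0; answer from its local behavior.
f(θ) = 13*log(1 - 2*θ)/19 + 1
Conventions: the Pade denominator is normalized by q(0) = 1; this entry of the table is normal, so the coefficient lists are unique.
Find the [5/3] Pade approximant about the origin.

Taylor coefficients needed (expand at 0): a_0 = 1, a_1 = -26/19, a_2 = -26/19, a_3 = -104/57, a_4 = -52/19, a_5 = -416/95, a_6 = -416/57, a_7 = -1664/133, a_8 = -416/19.
Write the denominator as Q(θ) = 1 + q1*θ + q2*θ^2 + q3*θ^3. Requiring Q*f - P = O(θ^9) with deg P <= 5 kills the coefficients of θ^6..θ^8 in Q*f:
  θ^6: a_6 + q1*a_5 + q2*a_4 + q3*a_3 = 0, i.e. -416/57 + (-416/95)*q1 + (-52/19)*q2 + (-104/57)*q3 = 0.
  θ^7: a_7 + q1*a_6 + q2*a_5 + q3*a_4 = 0, i.e. -1664/133 + (-416/57)*q1 + (-416/95)*q2 + (-52/19)*q3 = 0.
  θ^8: a_8 + q1*a_7 + q2*a_6 + q3*a_5 = 0, i.e. -416/19 + (-1664/133)*q1 + (-416/57)*q2 + (-416/95)*q3 = 0.
Solving this linear system: q1 = -15/4, q2 = 30/7, q3 = -10/7.
The numerator is Q*f truncated at degree 5: P0 = a_0 = 1; P1 = a_1 + q1*a_0 = -389/76; P2 = a_2 + q1*a_1 + q2*a_0 = 2141/266; P3 = a_3 + q1*a_2 + q2*a_1 + q3*a_0 = -3181/798; P4 = a_4 + q1*a_3 + q2*a_2 + q3*a_1 = 26/133; P5 = a_5 + q1*a_4 + q2*a_3 + q3*a_2 = 13/665.

The Pade approximant has numerator coefficients [1, -389/76, 2141/266, -3181/798, 26/133, 13/665]; denominator coefficients [1, -15/4, 30/7, -10/7].


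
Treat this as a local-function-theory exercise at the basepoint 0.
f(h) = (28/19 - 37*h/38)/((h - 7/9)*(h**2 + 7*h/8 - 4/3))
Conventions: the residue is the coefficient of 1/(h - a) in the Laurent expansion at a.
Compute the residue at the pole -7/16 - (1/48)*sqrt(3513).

The residue is 4410/589 - (81162/689719)*sqrt(3513).


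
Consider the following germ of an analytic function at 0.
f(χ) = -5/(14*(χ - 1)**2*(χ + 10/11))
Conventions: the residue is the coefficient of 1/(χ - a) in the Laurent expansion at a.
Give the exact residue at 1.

The residue is 605/6174.

At the order-2 pole 1 set g(χ) = (χ - (1))^2*f(χ) = -5/(14*(χ + 10/11)).
Order-2 pole: residue = g'(a); g'(1) = 605/6174, so the residue is 605/6174.


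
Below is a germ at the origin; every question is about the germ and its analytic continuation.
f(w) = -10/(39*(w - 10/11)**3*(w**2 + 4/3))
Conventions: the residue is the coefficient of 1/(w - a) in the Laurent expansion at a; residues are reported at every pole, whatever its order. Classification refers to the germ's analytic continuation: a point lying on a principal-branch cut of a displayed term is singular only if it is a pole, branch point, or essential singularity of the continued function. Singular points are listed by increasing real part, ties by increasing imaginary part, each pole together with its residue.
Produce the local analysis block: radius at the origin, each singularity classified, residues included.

Radius of convergence at 0: 10/11.
At -((2/3)*sqrt(3))*i: a pole of order 1; residue (219615/15059072) - ((898425/48941984)*sqrt(3))*i.
At ((2/3)*sqrt(3))*i: a pole of order 1; residue (219615/15059072) + ((898425/48941984)*sqrt(3))*i.
At 10/11: a pole of order 3; residue -219615/7529536.

Denominator factor (w**2 + 4/3): discriminant -16/3, complex-conjugate roots ((2/3)*sqrt(3))*i and -((2/3)*sqrt(3))*i; poles of order 1, moduli (2/3)*sqrt(3) and (2/3)*sqrt(3).
Denominator factor (w - 10/11)^3: pole of order 3 at 10/11, modulus 10/11.
The radius of convergence is the smallest modulus among the singular points: 10/11.
The factor w**2 + 4/3 splits as (w - a)(w - a') with a = -((2/3)*sqrt(3))*i, a' = ((2/3)*sqrt(3))*i. At the order-1 pole a set g(w) = (w - a)*f(w) = [-10/(39*(w - 10/11)**3)] / (w - a').
Simple pole: residue = g(a) at a = -((2/3)*sqrt(3))*i, which is (219615/15059072) - ((898425/48941984)*sqrt(3))*i.
The factor w**2 + 4/3 splits as (w - a)(w - a') with a = ((2/3)*sqrt(3))*i, a' = -((2/3)*sqrt(3))*i. At the order-1 pole a set g(w) = (w - a)*f(w) = [-10/(39*(w - 10/11)**3)] / (w - a').
Simple pole: residue = g(a) at a = ((2/3)*sqrt(3))*i, which is (219615/15059072) + ((898425/48941984)*sqrt(3))*i.
At the order-3 pole 10/11 set g(w) = (w - (10/11))^3*f(w) = -10/(39*(w**2 + 4/3)).
Order-3 pole: residue = g''(a)/2; g''(10/11) = -219615/3764768, so the residue is -219615/7529536.
List the singular points by increasing real part (a conjugate pair: the negative imaginary part first).


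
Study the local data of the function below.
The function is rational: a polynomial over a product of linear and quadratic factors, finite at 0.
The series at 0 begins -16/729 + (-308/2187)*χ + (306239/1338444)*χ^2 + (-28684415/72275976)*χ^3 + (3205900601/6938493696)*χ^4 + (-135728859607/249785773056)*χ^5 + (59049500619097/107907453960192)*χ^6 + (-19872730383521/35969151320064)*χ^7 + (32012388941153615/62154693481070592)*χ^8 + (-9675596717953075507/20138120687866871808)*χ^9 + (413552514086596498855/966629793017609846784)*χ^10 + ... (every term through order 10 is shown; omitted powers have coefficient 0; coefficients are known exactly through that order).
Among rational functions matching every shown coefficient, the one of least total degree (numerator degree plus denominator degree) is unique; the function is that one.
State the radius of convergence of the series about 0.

No rational of total degree below 9 reproduces all 11 coefficients; solving the [2/7] Pade equations on them gives f(χ) = (11*χ**2/34 - 8*χ - 1)/((χ + 9/4)**3*(χ**2 - χ/4 - 2)**2), whose expansion matches every shown term.
Denominator factor (χ + 9/4)^3: pole of order 3 at -9/4, modulus 9/4.
Denominator factor (χ**2 - χ/4 - 2)^2: discriminant 129/16, real irrational roots 1/8 + (1/8)*sqrt(129) and 1/8 - (1/8)*sqrt(129); poles of order 2, moduli 1/8 + (1/8)*sqrt(129) and -1/8 + (1/8)*sqrt(129).
The radius of convergence is the smallest modulus among the singular points: -1/8 + (1/8)*sqrt(129).

The radius of convergence is -1/8 + (1/8)*sqrt(129).
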